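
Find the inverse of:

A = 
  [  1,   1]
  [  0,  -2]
det(A) = (1)(-2) - (1)(0) = -2
For a 2×2 matrix, A⁻¹ = (1/det(A)) · [[d, -b], [-c, a]]
    = (-1/2) · [[-2, -1], [0, 1]]

A⁻¹ = 
  [   1,  1/2]
  [   0, -1/2]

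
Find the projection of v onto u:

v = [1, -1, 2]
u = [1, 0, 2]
v·u = (1)(1) + (-1)(0) + (2)(2) = 5
u·u = (1)² + (0)² + (2)² = 5
proj_u(v) = (v·u / u·u) × u = (5/5) × u = (1) × u

proj_u(v) = [1, 0, 2]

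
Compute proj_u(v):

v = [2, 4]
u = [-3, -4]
v·u = (2)(-3) + (4)(-4) = -22
u·u = (-3)² + (-4)² = 25
proj_u(v) = (v·u / u·u) × u = (-22/25) × u

proj_u(v) = [66/25, 88/25]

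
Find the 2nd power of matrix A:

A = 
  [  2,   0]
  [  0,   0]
A² = A·A:
A²[1,1] = (2)(2) + (0)(0) = 4
A²[1,2] = (2)(0) + (0)(0) = 0
A²[2,1] = (0)(2) + (0)(0) = 0
A²[2,2] = (0)(0) + (0)(0) = 0
A² = 
  [  4,   0]
  [  0,   0]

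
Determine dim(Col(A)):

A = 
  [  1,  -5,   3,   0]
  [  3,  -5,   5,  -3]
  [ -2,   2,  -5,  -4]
dim(Col(A)) = 3

Row reduce:
R2 → R2 - (3)·R1
R3 → R3 + (2)·R1
R3 → R3 + (4/5)·R2
REF = 
  [    1,    -5,     3,     0]
  [    0,    10,    -4,    -3]
  [    0,     0, -11/5, -32/5]
Pivot columns: 1, 2, 3 → 3 pivots.
dim(Col(A)) = number of pivot columns = 3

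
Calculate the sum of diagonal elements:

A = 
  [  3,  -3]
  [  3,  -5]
-2

tr(A) = 3 + -5 = -2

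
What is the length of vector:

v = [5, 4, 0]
6.403

||v||₂ = √((5)² + (4)² + (0)²) = √41 = 6.403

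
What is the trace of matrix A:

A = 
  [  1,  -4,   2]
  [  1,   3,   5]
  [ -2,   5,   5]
9

tr(A) = 1 + 3 + 5 = 9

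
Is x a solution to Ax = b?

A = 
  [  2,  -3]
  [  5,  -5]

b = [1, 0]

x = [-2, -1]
No

Ax = [-1, -5] ≠ b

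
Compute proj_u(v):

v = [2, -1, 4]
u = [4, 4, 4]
proj_u(v) = [5/3, 5/3, 5/3]

v·u = (2)(4) + (-1)(4) + (4)(4) = 20
u·u = (4)² + (4)² + (4)² = 48
proj_u(v) = (v·u / u·u) × u = (20/48) × u = (5/12) × u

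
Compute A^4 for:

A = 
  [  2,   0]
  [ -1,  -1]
A² = A·A:
A²[1,1] = (2)(2) + (0)(-1) = 4
A²[1,2] = (2)(0) + (0)(-1) = 0
A²[2,1] = (-1)(2) + (-1)(-1) = -1
A²[2,2] = (-1)(0) + (-1)(-1) = 1
A² = 
  [  4,   0]
  [ -1,   1]

A^3 = A^2·A:
A^3[1,1] = (4)(2) + (0)(-1) = 8
A^3[1,2] = (4)(0) + (0)(-1) = 0
A^3[2,1] = (-1)(2) + (1)(-1) = -3
A^3[2,2] = (-1)(0) + (1)(-1) = -1
A^3 = 
  [  8,   0]
  [ -3,  -1]

A^4 = A^3·A:
A^4[1,1] = (8)(2) + (0)(-1) = 16
A^4[1,2] = (8)(0) + (0)(-1) = 0
A^4[2,1] = (-3)(2) + (-1)(-1) = -5
A^4[2,2] = (-3)(0) + (-1)(-1) = 1
A^4 = 
  [ 16,   0]
  [ -5,   1]

Therefore
A^4 = 
  [ 16,   0]
  [ -5,   1]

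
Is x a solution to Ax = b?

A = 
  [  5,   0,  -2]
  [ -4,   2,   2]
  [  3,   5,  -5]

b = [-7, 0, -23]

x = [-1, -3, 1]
Yes

Ax = [-7, 0, -23] = b ✓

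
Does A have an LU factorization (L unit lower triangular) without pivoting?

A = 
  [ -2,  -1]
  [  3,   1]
Yes.
A[1,1] = -2 ≠ 0, so Gaussian elimination proceeds without a row swap: multiplier ℓ₂₁ = (3)/(-2) = -3/2, and U[2,2] = 1 - (-3/2)(-1) = -1/2.
L = 
  [   1,    0]
  [-3/2,    1]
U = 
  [  -2,   -1]
  [   0, -1/2]
Check row 2 of LU: [(-3/2)(-2), (-3/2)(-1) + (-1/2)] = [3, 1] = row 2 of A ✓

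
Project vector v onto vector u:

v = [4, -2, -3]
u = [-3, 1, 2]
proj_u(v) = [30/7, -10/7, -20/7]

v·u = (4)(-3) + (-2)(1) + (-3)(2) = -20
u·u = (-3)² + (1)² + (2)² = 14
proj_u(v) = (v·u / u·u) × u = (-20/14) × u = (-10/7) × u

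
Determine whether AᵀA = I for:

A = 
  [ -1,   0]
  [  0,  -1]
Yes

AᵀA = 
  [  1,   0]
  [  0,   1]
= I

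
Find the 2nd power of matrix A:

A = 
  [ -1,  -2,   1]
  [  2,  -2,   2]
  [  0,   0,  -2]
A² = A·A:
A²[1,1] = (-1)(-1) + (-2)(2) + (1)(0) = -3
A²[1,2] = (-1)(-2) + (-2)(-2) + (1)(0) = 6
A²[1,3] = (-1)(1) + (-2)(2) + (1)(-2) = -7
A²[2,1] = (2)(-1) + (-2)(2) + (2)(0) = -6
A²[2,2] = (2)(-2) + (-2)(-2) + (2)(0) = 0
A²[2,3] = (2)(1) + (-2)(2) + (2)(-2) = -6
A²[3,1] = (0)(-1) + (0)(2) + (-2)(0) = 0
A²[3,2] = (0)(-2) + (0)(-2) + (-2)(0) = 0
A²[3,3] = (0)(1) + (0)(2) + (-2)(-2) = 4
A² = 
  [ -3,   6,  -7]
  [ -6,   0,  -6]
  [  0,   0,   4]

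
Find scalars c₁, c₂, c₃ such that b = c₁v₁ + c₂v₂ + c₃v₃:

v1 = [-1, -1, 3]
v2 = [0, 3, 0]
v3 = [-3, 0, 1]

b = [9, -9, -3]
c1 = 0, c2 = -3, c3 = -3

b = 0·v1 + -3·v2 + -3·v3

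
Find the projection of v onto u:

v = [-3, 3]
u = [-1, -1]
v·u = (-3)(-1) + (3)(-1) = 0
u·u = (-1)² + (-1)² = 2
proj_u(v) = (v·u / u·u) × u = (0/2) × u = (0) × u

proj_u(v) = [0, 0]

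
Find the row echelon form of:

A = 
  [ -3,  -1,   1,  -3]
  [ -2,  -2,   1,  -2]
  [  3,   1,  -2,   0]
Row operations:
R2 → R2 - (2/3)·R1
R3 → R3 + (1)·R1

Resulting echelon form:
REF = 
  [  -3,   -1,    1,   -3]
  [   0, -4/3,  1/3,    0]
  [   0,    0,   -1,   -3]

Rank = 3 (number of non-zero pivot rows).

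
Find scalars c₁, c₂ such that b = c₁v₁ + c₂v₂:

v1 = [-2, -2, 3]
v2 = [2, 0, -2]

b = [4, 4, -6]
c1 = -2, c2 = 0

b = -2·v1 + 0·v2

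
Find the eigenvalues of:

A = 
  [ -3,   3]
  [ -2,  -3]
tr(A) = -6, det(A) = 15
Characteristic polynomial: λ² - tr(A)λ + det(A) = λ² + 6λ + 15
λ² + 6λ + 15 = 0  ⇒  λ = (-6 ± √((6)² - 4·(15)))/2 = (-6 ± √(-24))/2
  = -3 + i√6,  -3 - i√6

λ = -3 + i√6, -3 - i√6  (≈ -3 + 2.449i, -3 - 2.449i)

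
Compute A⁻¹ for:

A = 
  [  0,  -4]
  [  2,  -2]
det(A) = (0)(-2) - (-4)(2) = 8
For a 2×2 matrix, A⁻¹ = (1/det(A)) · [[d, -b], [-c, a]]
    = (1/8) · [[-2, 4], [-2, 0]]

A⁻¹ = 
  [-1/4,  1/2]
  [-1/4,    0]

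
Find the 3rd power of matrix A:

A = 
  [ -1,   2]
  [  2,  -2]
A² = A·A:
A²[1,1] = (-1)(-1) + (2)(2) = 5
A²[1,2] = (-1)(2) + (2)(-2) = -6
A²[2,1] = (2)(-1) + (-2)(2) = -6
A²[2,2] = (2)(2) + (-2)(-2) = 8
A² = 
  [  5,  -6]
  [ -6,   8]

A^3 = A^2·A:
A^3[1,1] = (5)(-1) + (-6)(2) = -17
A^3[1,2] = (5)(2) + (-6)(-2) = 22
A^3[2,1] = (-6)(-1) + (8)(2) = 22
A^3[2,2] = (-6)(2) + (8)(-2) = -28
A^3 = 
  [-17,  22]
  [ 22, -28]

Therefore
A^3 = 
  [-17,  22]
  [ 22, -28]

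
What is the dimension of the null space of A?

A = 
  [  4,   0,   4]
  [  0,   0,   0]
nullity(A) = 2

Row reduce:
(no row operations needed)
REF = 
  [  4,   0,   4]
  [  0,   0,   0]
Pivot columns: 1 → 1 pivot.
rank(A) = 1, so nullity(A) = 3 - 1 = 2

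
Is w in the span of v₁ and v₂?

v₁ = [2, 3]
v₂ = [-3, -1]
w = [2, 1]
Yes

Form the augmented matrix and row-reduce:
[v₁|v₂|w] = 
  [  2,  -3,   2]
  [  3,  -1,   1]
R2 → R2 - (3/2)·R1
REF = 
  [  2,  -3,   2]
  [  0, 7/2,  -2]

No row of the form [0 0 | nonzero], so the system is consistent. Back-substitution gives c₁ = 1/7, c₂ = -4/7: w = (1/7)·v₁ + (-4/7)·v₂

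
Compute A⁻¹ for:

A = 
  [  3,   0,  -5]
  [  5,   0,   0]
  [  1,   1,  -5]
det(A) = (3)·((0)(-5) - (0)(1)) - (0)·((5)(-5) - (0)(1)) + (-5)·((5)(1) - (0)(1))
  = (3)(0) - (0)(-25) + (-5)(5)
  = -25
det(A) = -25 ≠ 0, so A is invertible.

Cofactors Cᵢⱼ = (-1)ⁱ⁺ʲ·Mᵢⱼ:
C = 
  [  0,  25,   5]
  [ -5, -10,  -3]
  [  0, -25,   0]

adj(A) = Cᵀ:
adj(A) = 
  [  0,  -5,   0]
  [ 25, -10, -25]
  [  5,  -3,   0]

A⁻¹ = (-1/25) · adj(A):
A⁻¹ = 
  [   0,  1/5,    0]
  [  -1,  2/5,    1]
  [-1/5, 3/25,    0]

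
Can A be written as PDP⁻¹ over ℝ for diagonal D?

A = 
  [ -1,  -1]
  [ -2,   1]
Yes

tr(A) = 0, det(A) = -3
Characteristic polynomial: λ² - tr(A)λ + det(A) = λ² - 3
λ² - 3 = 0  ⇒  λ = (0 ± √((0)² - 4·(-3)))/2 = (0 ± √(12))/2
  = √3,  -√3
Eigenvalues: √3, -√3  (≈ 1.732, -1.732)
The two irrational eigenvalues are distinct (simple), so each has alg. mult. = geom. mult. = 1.
Sum of geometric multiplicities equals n, so A has n independent eigenvectors.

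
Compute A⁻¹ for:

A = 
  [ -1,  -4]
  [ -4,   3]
det(A) = (-1)(3) - (-4)(-4) = -19
For a 2×2 matrix, A⁻¹ = (1/det(A)) · [[d, -b], [-c, a]]
    = (-1/19) · [[3, 4], [4, -1]]

A⁻¹ = 
  [-3/19, -4/19]
  [-4/19,  1/19]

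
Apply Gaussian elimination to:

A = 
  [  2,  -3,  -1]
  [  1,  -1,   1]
Row operations:
R2 → R2 - (1/2)·R1

Resulting echelon form:
REF = 
  [  2,  -3,  -1]
  [  0, 1/2, 3/2]

Rank = 2 (number of non-zero pivot rows).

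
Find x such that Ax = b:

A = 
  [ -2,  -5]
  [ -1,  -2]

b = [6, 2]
Row reduce the augmented matrix [A|b]:
R2 → R2 - (1/2)·R1
REF = 
  [ -2,  -5,   6]
  [  0, 1/2,  -1]

Back-substitution:
x₂ = (-1) / (1/2) = -2
x₁ = (6 - (-5)(-2)) / (-2) = 2

x = [2, -2]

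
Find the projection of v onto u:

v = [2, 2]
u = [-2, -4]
proj_u(v) = [6/5, 12/5]

v·u = (2)(-2) + (2)(-4) = -12
u·u = (-2)² + (-4)² = 20
proj_u(v) = (v·u / u·u) × u = (-12/20) × u = (-3/5) × u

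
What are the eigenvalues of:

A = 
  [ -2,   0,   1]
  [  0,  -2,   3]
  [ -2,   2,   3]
λ = -2, (1 + √41)/2, (1 - √41)/2  (≈ -2, 3.702, -2.702)

Characteristic polynomial: det(λI - A) = λ³ + λ² - 12λ - 20
Testing integer divisors of the constant term: p(-2) = 0, so (λ + 2) is a factor:
p(λ) = (λ + 2)(λ² - λ - 10)
λ² - λ - 10 = 0  ⇒  λ = (1 ± √((-1)² - 4·(-10)))/2 = (1 ± √(41))/2
  = (1 + √41)/2,  (1 - √41)/2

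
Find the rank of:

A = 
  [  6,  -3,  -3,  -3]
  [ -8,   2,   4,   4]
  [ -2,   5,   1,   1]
rank(A) = 2

Row reduce:
R2 → R2 + (4/3)·R1
R3 → R3 + (1/3)·R1
R3 → R3 + (2)·R2
REF = 
  [  6,  -3,  -3,  -3]
  [  0,  -2,   0,   0]
  [  0,   0,   0,   0]
Pivot columns: 1, 2 → 2 pivots.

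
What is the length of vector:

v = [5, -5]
7.071

||v||₂ = √((5)² + (-5)²) = √50 = 7.071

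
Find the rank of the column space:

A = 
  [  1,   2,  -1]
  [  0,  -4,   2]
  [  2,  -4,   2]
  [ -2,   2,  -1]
dim(Col(A)) = 2

Row reduce:
R3 → R3 - (2)·R1
R4 → R4 + (2)·R1
R3 → R3 - (2)·R2
R4 → R4 + (3/2)·R2
REF = 
  [  1,   2,  -1]
  [  0,  -4,   2]
  [  0,   0,   0]
  [  0,   0,   0]
Pivot columns: 1, 2 → 2 pivots.
dim(Col(A)) = number of pivot columns = 2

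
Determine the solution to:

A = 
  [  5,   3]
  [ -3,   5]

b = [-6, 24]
Row reduce the augmented matrix [A|b]:
R2 → R2 + (3/5)·R1
REF = 
  [    5,     3,    -6]
  [    0,  34/5, 102/5]

Back-substitution:
x₂ = (102/5) / (34/5) = 3
x₁ = (-6 - (3)(3)) / 5 = -3

x = [-3, 3]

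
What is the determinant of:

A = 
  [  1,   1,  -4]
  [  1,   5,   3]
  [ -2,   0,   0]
-46

Cofactor expansion along row 1:
det(A) = (1)·((5)(0) - (3)(0)) - (1)·((1)(0) - (3)(-2)) + (-4)·((1)(0) - (5)(-2))
  = (1)(0) - (1)(6) + (-4)(10)
  = -46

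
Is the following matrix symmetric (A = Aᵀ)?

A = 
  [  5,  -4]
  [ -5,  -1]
No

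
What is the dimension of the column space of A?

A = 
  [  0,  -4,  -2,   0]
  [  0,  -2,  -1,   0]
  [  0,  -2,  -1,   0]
dim(Col(A)) = 1

Row reduce:
R2 → R2 - (1/2)·R1
R3 → R3 - (1/2)·R1
REF = 
  [  0,  -4,  -2,   0]
  [  0,   0,   0,   0]
  [  0,   0,   0,   0]
Pivot columns: 2 → 1 pivot.
dim(Col(A)) = number of pivot columns = 1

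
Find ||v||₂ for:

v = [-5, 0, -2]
5.385

||v||₂ = √((-5)² + (0)² + (-2)²) = √29 = 5.385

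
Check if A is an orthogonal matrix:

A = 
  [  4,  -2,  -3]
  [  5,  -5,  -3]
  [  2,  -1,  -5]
No

AᵀA = 
  [ 45, -35, -37]
  [-35,  30,  26]
  [-37,  26,  43]
≠ I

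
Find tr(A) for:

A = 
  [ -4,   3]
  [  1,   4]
0

tr(A) = -4 + 4 = 0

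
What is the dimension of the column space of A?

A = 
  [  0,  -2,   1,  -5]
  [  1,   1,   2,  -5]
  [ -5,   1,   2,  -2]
Row reduce:
Swap R1 ↔ R2
R3 → R3 + (5)·R1
R3 → R3 + (3)·R2
REF = 
  [  1,   1,   2,  -5]
  [  0,  -2,   1,  -5]
  [  0,   0,  15, -42]
Pivot columns: 1, 2, 3 → 3 pivots.
dim(Col(A)) = number of pivot columns = 3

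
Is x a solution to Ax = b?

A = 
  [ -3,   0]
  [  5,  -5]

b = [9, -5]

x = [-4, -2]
No

Ax = [12, -10] ≠ b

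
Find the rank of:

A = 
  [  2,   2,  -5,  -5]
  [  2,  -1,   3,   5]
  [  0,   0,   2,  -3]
rank(A) = 3

Row reduce:
R2 → R2 - (1)·R1
REF = 
  [  2,   2,  -5,  -5]
  [  0,  -3,   8,  10]
  [  0,   0,   2,  -3]
Pivot columns: 1, 2, 3 → 3 pivots.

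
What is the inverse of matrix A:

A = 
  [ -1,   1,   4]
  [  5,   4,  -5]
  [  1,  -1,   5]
det(A) = (-1)·((4)(5) - (-5)(-1)) - (1)·((5)(5) - (-5)(1)) + (4)·((5)(-1) - (4)(1))
  = (-1)(15) - (1)(30) + (4)(-9)
  = -81
det(A) = -81 ≠ 0, so A is invertible.

Cofactors Cᵢⱼ = (-1)ⁱ⁺ʲ·Mᵢⱼ:
C = 
  [ 15, -30,  -9]
  [ -9,  -9,   0]
  [-21,  15,  -9]

adj(A) = Cᵀ:
adj(A) = 
  [ 15,  -9, -21]
  [-30,  -9,  15]
  [ -9,   0,  -9]

A⁻¹ = (-1/81) · adj(A):
A⁻¹ = 
  [-5/27,   1/9,  7/27]
  [10/27,   1/9, -5/27]
  [  1/9,     0,   1/9]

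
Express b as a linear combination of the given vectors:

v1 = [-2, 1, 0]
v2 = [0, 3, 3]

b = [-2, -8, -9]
c1 = 1, c2 = -3

b = 1·v1 + -3·v2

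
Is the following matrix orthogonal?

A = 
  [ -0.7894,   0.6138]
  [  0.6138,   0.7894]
Yes

AᵀA = 
  [  0.9999,   0]
  [  0,   0.9999]
≈ I (equal to I up to the 4-dp rounding of the entries)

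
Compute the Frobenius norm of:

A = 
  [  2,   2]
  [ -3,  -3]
||A||_F = 5.099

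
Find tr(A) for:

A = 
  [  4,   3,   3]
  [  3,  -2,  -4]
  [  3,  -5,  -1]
1

tr(A) = 4 + -2 + -1 = 1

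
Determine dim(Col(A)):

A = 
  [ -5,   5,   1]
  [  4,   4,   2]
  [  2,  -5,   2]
dim(Col(A)) = 3

Row reduce:
R2 → R2 + (4/5)·R1
R3 → R3 + (2/5)·R1
R3 → R3 + (3/8)·R2
REF = 
  [   -5,     5,     1]
  [    0,     8,  14/5]
  [    0,     0, 69/20]
Pivot columns: 1, 2, 3 → 3 pivots.
dim(Col(A)) = number of pivot columns = 3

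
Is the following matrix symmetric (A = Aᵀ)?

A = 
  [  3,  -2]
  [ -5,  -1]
No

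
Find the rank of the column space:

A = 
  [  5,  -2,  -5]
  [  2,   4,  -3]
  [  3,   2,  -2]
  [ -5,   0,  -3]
dim(Col(A)) = 3

Row reduce:
R2 → R2 - (2/5)·R1
R3 → R3 - (3/5)·R1
R4 → R4 + (1)·R1
R3 → R3 - (2/3)·R2
R4 → R4 + (5/12)·R2
R4 → R4 + (101/20)·R3
REF = 
  [   5,   -2,   -5]
  [   0, 24/5,   -1]
  [   0,    0,  5/3]
  [   0,    0,    0]
Pivot columns: 1, 2, 3 → 3 pivots.
dim(Col(A)) = number of pivot columns = 3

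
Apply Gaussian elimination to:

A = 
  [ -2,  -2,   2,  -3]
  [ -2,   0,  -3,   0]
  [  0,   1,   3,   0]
Row operations:
R2 → R2 - (1)·R1
R3 → R3 - (1/2)·R2

Resulting echelon form:
REF = 
  [  -2,   -2,    2,   -3]
  [   0,    2,   -5,    3]
  [   0,    0, 11/2, -3/2]

Rank = 3 (number of non-zero pivot rows).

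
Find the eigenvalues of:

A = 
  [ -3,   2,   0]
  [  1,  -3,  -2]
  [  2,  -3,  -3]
Characteristic polynomial: det(λI - A) = λ³ + 9λ² + 19λ + 11
Testing integer divisors of the constant term: p(-1) = 0, so (λ + 1) is a factor:
p(λ) = (λ + 1)(λ² + 8λ + 11)
λ² + 8λ + 11 = 0  ⇒  λ = (-8 ± √((8)² - 4·(11)))/2 = (-8 ± √(20))/2
  = -4 + √5,  -4 - √5

λ = -1, -4 + √5, -4 - √5  (≈ -1, -1.764, -6.236)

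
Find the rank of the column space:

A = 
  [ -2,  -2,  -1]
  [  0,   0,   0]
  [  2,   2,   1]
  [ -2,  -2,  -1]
dim(Col(A)) = 1

Row reduce:
R3 → R3 + (1)·R1
R4 → R4 - (1)·R1
REF = 
  [ -2,  -2,  -1]
  [  0,   0,   0]
  [  0,   0,   0]
  [  0,   0,   0]
Pivot columns: 1 → 1 pivot.
dim(Col(A)) = number of pivot columns = 1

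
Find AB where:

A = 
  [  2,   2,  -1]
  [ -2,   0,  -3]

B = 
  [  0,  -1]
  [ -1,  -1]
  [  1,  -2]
AB = 
  [ -3,  -2]
  [ -3,   8]

A is 2×3 and B is 3×2, so AB is 2×2. Each entry is (row of A)·(column of B):
AB[1,1] = (2)(0) + (2)(-1) + (-1)(1) = -3
AB[1,2] = (2)(-1) + (2)(-1) + (-1)(-2) = -2
AB[2,1] = (-2)(0) + (0)(-1) + (-3)(1) = -3
AB[2,2] = (-2)(-1) + (0)(-1) + (-3)(-2) = 8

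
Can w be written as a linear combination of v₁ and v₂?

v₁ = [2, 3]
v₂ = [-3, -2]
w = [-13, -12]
Yes

Form the augmented matrix and row-reduce:
[v₁|v₂|w] = 
  [  2,  -3, -13]
  [  3,  -2, -12]
R2 → R2 - (3/2)·R1
REF = 
  [   2,   -3,  -13]
  [   0,  5/2, 15/2]

No row of the form [0 0 | nonzero], so the system is consistent. Back-substitution gives c₁ = -2, c₂ = 3: w = (-2)·v₁ + (3)·v₂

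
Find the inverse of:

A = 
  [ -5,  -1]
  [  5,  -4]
det(A) = (-5)(-4) - (-1)(5) = 25
For a 2×2 matrix, A⁻¹ = (1/det(A)) · [[d, -b], [-c, a]]
    = (1/25) · [[-4, 1], [-5, -5]]

A⁻¹ = 
  [-4/25,  1/25]
  [ -1/5,  -1/5]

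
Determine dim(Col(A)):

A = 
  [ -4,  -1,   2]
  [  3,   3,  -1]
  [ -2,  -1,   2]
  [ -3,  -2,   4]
dim(Col(A)) = 3

Row reduce:
R2 → R2 + (3/4)·R1
R3 → R3 - (1/2)·R1
R4 → R4 - (3/4)·R1
R3 → R3 + (2/9)·R2
R4 → R4 + (5/9)·R2
R4 → R4 - (5/2)·R3
REF = 
  [  -4,   -1,    2]
  [   0,  9/4,  1/2]
  [   0,    0, 10/9]
  [   0,    0,    0]
Pivot columns: 1, 2, 3 → 3 pivots.
dim(Col(A)) = number of pivot columns = 3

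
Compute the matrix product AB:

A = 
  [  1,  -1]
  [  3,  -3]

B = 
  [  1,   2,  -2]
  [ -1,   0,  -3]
AB = 
  [  2,   2,   1]
  [  6,   6,   3]

A is 2×2 and B is 2×3, so AB is 2×3. Each entry is (row of A)·(column of B):
AB[1,1] = (1)(1) + (-1)(-1) = 2
AB[1,2] = (1)(2) + (-1)(0) = 2
AB[1,3] = (1)(-2) + (-1)(-3) = 1
AB[2,1] = (3)(1) + (-3)(-1) = 6
AB[2,2] = (3)(2) + (-3)(0) = 6
AB[2,3] = (3)(-2) + (-3)(-3) = 3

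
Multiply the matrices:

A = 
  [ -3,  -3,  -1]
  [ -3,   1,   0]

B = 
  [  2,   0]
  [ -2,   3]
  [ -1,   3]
AB = 
  [  1, -12]
  [ -8,   3]

A is 2×3 and B is 3×2, so AB is 2×2. Each entry is (row of A)·(column of B):
AB[1,1] = (-3)(2) + (-3)(-2) + (-1)(-1) = 1
AB[1,2] = (-3)(0) + (-3)(3) + (-1)(3) = -12
AB[2,1] = (-3)(2) + (1)(-2) + (0)(-1) = -8
AB[2,2] = (-3)(0) + (1)(3) + (0)(3) = 3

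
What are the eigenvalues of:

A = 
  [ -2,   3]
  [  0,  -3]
tr(A) = -5, det(A) = 6
Characteristic polynomial: λ² - tr(A)λ + det(A) = λ² + 5λ + 6
λ² + 5λ + 6 = (λ + 3)(λ + 2)

λ = -2, -3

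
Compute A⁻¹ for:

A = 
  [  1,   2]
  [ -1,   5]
det(A) = (1)(5) - (2)(-1) = 7
For a 2×2 matrix, A⁻¹ = (1/det(A)) · [[d, -b], [-c, a]]
    = (1/7) · [[5, -2], [1, 1]]

A⁻¹ = 
  [ 5/7, -2/7]
  [ 1/7,  1/7]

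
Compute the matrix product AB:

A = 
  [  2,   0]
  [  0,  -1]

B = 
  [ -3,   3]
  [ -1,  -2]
A is 2×2 and B is 2×2, so AB is 2×2. Each entry is (row of A)·(column of B):
AB[1,1] = (2)(-3) + (0)(-1) = -6
AB[1,2] = (2)(3) + (0)(-2) = 6
AB[2,1] = (0)(-3) + (-1)(-1) = 1
AB[2,2] = (0)(3) + (-1)(-2) = 2

AB = 
  [ -6,   6]
  [  1,   2]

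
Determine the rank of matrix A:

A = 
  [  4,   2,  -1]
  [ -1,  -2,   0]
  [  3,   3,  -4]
Row reduce:
R2 → R2 + (1/4)·R1
R3 → R3 - (3/4)·R1
R3 → R3 + (1)·R2
REF = 
  [   4,    2,   -1]
  [   0, -3/2, -1/4]
  [   0,    0, -7/2]
Pivot columns: 1, 2, 3 → 3 pivots.

rank(A) = 3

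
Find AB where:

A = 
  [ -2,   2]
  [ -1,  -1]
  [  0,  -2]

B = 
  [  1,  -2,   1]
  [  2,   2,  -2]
AB = 
  [  2,   8,  -6]
  [ -3,   0,   1]
  [ -4,  -4,   4]

A is 3×2 and B is 2×3, so AB is 3×3. Each entry is (row of A)·(column of B):
AB[1,1] = (-2)(1) + (2)(2) = 2
AB[1,2] = (-2)(-2) + (2)(2) = 8
AB[1,3] = (-2)(1) + (2)(-2) = -6
AB[2,1] = (-1)(1) + (-1)(2) = -3
AB[2,2] = (-1)(-2) + (-1)(2) = 0
AB[2,3] = (-1)(1) + (-1)(-2) = 1
AB[3,1] = (0)(1) + (-2)(2) = -4
AB[3,2] = (0)(-2) + (-2)(2) = -4
AB[3,3] = (0)(1) + (-2)(-2) = 4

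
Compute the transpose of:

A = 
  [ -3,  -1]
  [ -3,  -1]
Aᵀ = 
  [ -3,  -3]
  [ -1,  -1]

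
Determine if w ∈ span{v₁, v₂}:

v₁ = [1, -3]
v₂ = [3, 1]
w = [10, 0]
Yes

Form the augmented matrix and row-reduce:
[v₁|v₂|w] = 
  [  1,   3,  10]
  [ -3,   1,   0]
R2 → R2 + (3)·R1
REF = 
  [  1,   3,  10]
  [  0,  10,  30]

No row of the form [0 0 | nonzero], so the system is consistent. Back-substitution gives c₁ = 1, c₂ = 3: w = (1)·v₁ + (3)·v₂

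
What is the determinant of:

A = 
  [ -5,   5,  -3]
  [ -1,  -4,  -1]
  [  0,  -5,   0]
10

Cofactor expansion along row 1:
det(A) = (-5)·((-4)(0) - (-1)(-5)) - (5)·((-1)(0) - (-1)(0)) + (-3)·((-1)(-5) - (-4)(0))
  = (-5)(-5) - (5)(0) + (-3)(5)
  = 10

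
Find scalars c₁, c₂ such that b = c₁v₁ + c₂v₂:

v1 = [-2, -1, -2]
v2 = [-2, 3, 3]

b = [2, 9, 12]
c1 = -3, c2 = 2

b = -3·v1 + 2·v2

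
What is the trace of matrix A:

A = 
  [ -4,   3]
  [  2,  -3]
-7

tr(A) = -4 + -3 = -7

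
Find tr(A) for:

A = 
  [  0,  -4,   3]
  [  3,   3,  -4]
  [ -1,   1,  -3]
0

tr(A) = 0 + 3 + -3 = 0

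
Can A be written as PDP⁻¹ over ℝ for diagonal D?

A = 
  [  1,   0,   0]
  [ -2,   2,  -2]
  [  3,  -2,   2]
Yes

Characteristic polynomial: det(λI - A) = λ³ - 5λ² + 4λ
The constant term is 0, so λ = 0 is a root: p(λ) = λ(λ² - 5λ + 4)
λ² - 5λ + 4 = (λ - 1)(λ - 4)
Eigenvalues: 0, 4, 1
λ=0: alg. mult. = 1, geom. mult. = 3 - rank(A - (0)I) = 3 - 2 = 1
λ=1: alg. mult. = 1, geom. mult. = 3 - rank(A - (1)I) = 3 - 2 = 1
λ=4: alg. mult. = 1, geom. mult. = 3 - rank(A - (4)I) = 3 - 2 = 1
Sum of geometric multiplicities equals n, so A has n independent eigenvectors.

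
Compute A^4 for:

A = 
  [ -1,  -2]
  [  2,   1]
A² = A·A:
A²[1,1] = (-1)(-1) + (-2)(2) = -3
A²[1,2] = (-1)(-2) + (-2)(1) = 0
A²[2,1] = (2)(-1) + (1)(2) = 0
A²[2,2] = (2)(-2) + (1)(1) = -3
A² = 
  [ -3,   0]
  [  0,  -3]

A^3 = A^2·A:
A^3[1,1] = (-3)(-1) + (0)(2) = 3
A^3[1,2] = (-3)(-2) + (0)(1) = 6
A^3[2,1] = (0)(-1) + (-3)(2) = -6
A^3[2,2] = (0)(-2) + (-3)(1) = -3
A^3 = 
  [  3,   6]
  [ -6,  -3]

A^4 = A^3·A:
A^4[1,1] = (3)(-1) + (6)(2) = 9
A^4[1,2] = (3)(-2) + (6)(1) = 0
A^4[2,1] = (-6)(-1) + (-3)(2) = 0
A^4[2,2] = (-6)(-2) + (-3)(1) = 9
A^4 = 
  [  9,   0]
  [  0,   9]

Therefore
A^4 = 
  [  9,   0]
  [  0,   9]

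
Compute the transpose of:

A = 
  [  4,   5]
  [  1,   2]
Aᵀ = 
  [  4,   1]
  [  5,   2]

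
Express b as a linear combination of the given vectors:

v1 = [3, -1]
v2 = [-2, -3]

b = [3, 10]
c1 = -1, c2 = -3

b = -1·v1 + -3·v2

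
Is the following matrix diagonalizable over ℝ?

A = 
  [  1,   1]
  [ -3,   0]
No

tr(A) = 1, det(A) = 3
Characteristic polynomial: λ² - tr(A)λ + det(A) = λ² - λ + 3
λ² - λ + 3 = 0  ⇒  λ = (1 ± √((-1)² - 4·(3)))/2 = (1 ± √(-11))/2
  = (1 + i√11)/2,  (1 - i√11)/2
Eigenvalues: (1 + i√11)/2, (1 - i√11)/2  (≈ 0.5 + 1.658i, 0.5 - 1.658i)
Has complex eigenvalues (not diagonalizable over ℝ).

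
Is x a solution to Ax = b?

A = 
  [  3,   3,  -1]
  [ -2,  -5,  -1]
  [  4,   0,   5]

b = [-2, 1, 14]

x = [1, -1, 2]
Yes

Ax = [-2, 1, 14] = b ✓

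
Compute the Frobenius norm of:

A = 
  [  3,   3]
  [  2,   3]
||A||_F = 5.568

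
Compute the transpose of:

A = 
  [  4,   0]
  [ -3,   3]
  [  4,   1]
Aᵀ = 
  [  4,  -3,   4]
  [  0,   3,   1]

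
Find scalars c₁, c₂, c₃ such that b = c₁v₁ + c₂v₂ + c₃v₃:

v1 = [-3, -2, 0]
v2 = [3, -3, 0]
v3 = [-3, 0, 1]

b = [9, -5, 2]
c1 = -2, c2 = 3, c3 = 2

b = -2·v1 + 3·v2 + 2·v3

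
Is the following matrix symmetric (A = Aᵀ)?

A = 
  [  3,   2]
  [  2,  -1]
Yes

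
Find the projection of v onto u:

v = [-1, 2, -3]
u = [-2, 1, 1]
proj_u(v) = [-1/3, 1/6, 1/6]

v·u = (-1)(-2) + (2)(1) + (-3)(1) = 1
u·u = (-2)² + (1)² + (1)² = 6
proj_u(v) = (v·u / u·u) × u = (1/6) × u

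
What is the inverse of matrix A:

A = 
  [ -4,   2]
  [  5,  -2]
det(A) = (-4)(-2) - (2)(5) = -2
For a 2×2 matrix, A⁻¹ = (1/det(A)) · [[d, -b], [-c, a]]
    = (-1/2) · [[-2, -2], [-5, -4]]

A⁻¹ = 
  [  1,   1]
  [5/2,   2]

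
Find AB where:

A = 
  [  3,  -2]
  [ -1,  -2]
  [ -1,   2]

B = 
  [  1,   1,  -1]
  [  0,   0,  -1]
AB = 
  [  3,   3,  -1]
  [ -1,  -1,   3]
  [ -1,  -1,  -1]

A is 3×2 and B is 2×3, so AB is 3×3. Each entry is (row of A)·(column of B):
AB[1,1] = (3)(1) + (-2)(0) = 3
AB[1,2] = (3)(1) + (-2)(0) = 3
AB[1,3] = (3)(-1) + (-2)(-1) = -1
AB[2,1] = (-1)(1) + (-2)(0) = -1
AB[2,2] = (-1)(1) + (-2)(0) = -1
AB[2,3] = (-1)(-1) + (-2)(-1) = 3
AB[3,1] = (-1)(1) + (2)(0) = -1
AB[3,2] = (-1)(1) + (2)(0) = -1
AB[3,3] = (-1)(-1) + (2)(-1) = -1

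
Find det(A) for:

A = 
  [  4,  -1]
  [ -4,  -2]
-12

For a 2×2 matrix, det = ad - bc = (4)(-2) - (-1)(-4) = -12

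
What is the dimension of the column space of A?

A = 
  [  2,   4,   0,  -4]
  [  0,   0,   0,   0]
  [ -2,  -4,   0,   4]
Row reduce:
R3 → R3 + (1)·R1
REF = 
  [  2,   4,   0,  -4]
  [  0,   0,   0,   0]
  [  0,   0,   0,   0]
Pivot columns: 1 → 1 pivot.
dim(Col(A)) = number of pivot columns = 1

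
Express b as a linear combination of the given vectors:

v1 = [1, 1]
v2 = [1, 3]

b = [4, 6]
c1 = 3, c2 = 1

b = 3·v1 + 1·v2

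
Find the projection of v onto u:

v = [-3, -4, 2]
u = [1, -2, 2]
proj_u(v) = [1, -2, 2]

v·u = (-3)(1) + (-4)(-2) + (2)(2) = 9
u·u = (1)² + (-2)² + (2)² = 9
proj_u(v) = (v·u / u·u) × u = (9/9) × u = (1) × u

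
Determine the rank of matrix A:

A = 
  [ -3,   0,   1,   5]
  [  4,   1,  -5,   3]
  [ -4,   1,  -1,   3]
rank(A) = 3

Row reduce:
R2 → R2 + (4/3)·R1
R3 → R3 - (4/3)·R1
R3 → R3 - (1)·R2
REF = 
  [   -3,     0,     1,     5]
  [    0,     1, -11/3,  29/3]
  [    0,     0,   4/3, -40/3]
Pivot columns: 1, 2, 3 → 3 pivots.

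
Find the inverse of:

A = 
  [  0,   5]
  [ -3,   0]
det(A) = (0)(0) - (5)(-3) = 15
For a 2×2 matrix, A⁻¹ = (1/det(A)) · [[d, -b], [-c, a]]
    = (1/15) · [[0, -5], [3, 0]]

A⁻¹ = 
  [   0, -1/3]
  [ 1/5,    0]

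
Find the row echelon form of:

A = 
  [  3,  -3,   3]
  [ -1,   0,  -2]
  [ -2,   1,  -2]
Row operations:
R2 → R2 + (1/3)·R1
R3 → R3 + (2/3)·R1
R3 → R3 - (1)·R2

Resulting echelon form:
REF = 
  [  3,  -3,   3]
  [  0,  -1,  -1]
  [  0,   0,   1]

Rank = 3 (number of non-zero pivot rows).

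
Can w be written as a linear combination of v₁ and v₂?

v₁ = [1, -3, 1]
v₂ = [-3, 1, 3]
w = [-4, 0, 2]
No

Form the augmented matrix and row-reduce:
[v₁|v₂|w] = 
  [  1,  -3,  -4]
  [ -3,   1,   0]
  [  1,   3,   2]
R2 → R2 + (3)·R1
R3 → R3 - (1)·R1
R3 → R3 + (3/4)·R2
REF = 
  [  1,  -3,  -4]
  [  0,  -8, -12]
  [  0,   0,  -3]

Row 3 reads [0 0 | -3], i.e. 0 = -3, so the system is inconsistent and w ∉ span{v₁, v₂}.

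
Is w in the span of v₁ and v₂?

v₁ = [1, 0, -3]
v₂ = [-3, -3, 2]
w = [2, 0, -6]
Yes

Form the augmented matrix and row-reduce:
[v₁|v₂|w] = 
  [  1,  -3,   2]
  [  0,  -3,   0]
  [ -3,   2,  -6]
R3 → R3 + (3)·R1
R3 → R3 - (7/3)·R2
REF = 
  [  1,  -3,   2]
  [  0,  -3,   0]
  [  0,   0,   0]

No row of the form [0 0 | nonzero], so the system is consistent. Back-substitution gives c₁ = 2, c₂ = 0: w = (2)·v₁ + (0)·v₂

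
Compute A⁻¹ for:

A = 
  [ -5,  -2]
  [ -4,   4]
det(A) = (-5)(4) - (-2)(-4) = -28
For a 2×2 matrix, A⁻¹ = (1/det(A)) · [[d, -b], [-c, a]]
    = (-1/28) · [[4, 2], [4, -5]]

A⁻¹ = 
  [ -1/7, -1/14]
  [ -1/7,  5/28]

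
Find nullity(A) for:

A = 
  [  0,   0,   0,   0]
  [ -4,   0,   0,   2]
nullity(A) = 3

Row reduce:
Swap R1 ↔ R2
REF = 
  [ -4,   0,   0,   2]
  [  0,   0,   0,   0]
Pivot columns: 1 → 1 pivot.
rank(A) = 1, so nullity(A) = 4 - 1 = 3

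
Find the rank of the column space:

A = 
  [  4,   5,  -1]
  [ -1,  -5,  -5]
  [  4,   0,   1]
dim(Col(A)) = 3

Row reduce:
R2 → R2 + (1/4)·R1
R3 → R3 - (1)·R1
R3 → R3 - (4/3)·R2
REF = 
  [    4,     5,    -1]
  [    0, -15/4, -21/4]
  [    0,     0,     9]
Pivot columns: 1, 2, 3 → 3 pivots.
dim(Col(A)) = number of pivot columns = 3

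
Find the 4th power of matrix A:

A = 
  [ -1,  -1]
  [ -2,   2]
A² = A·A:
A²[1,1] = (-1)(-1) + (-1)(-2) = 3
A²[1,2] = (-1)(-1) + (-1)(2) = -1
A²[2,1] = (-2)(-1) + (2)(-2) = -2
A²[2,2] = (-2)(-1) + (2)(2) = 6
A² = 
  [  3,  -1]
  [ -2,   6]

A^3 = A^2·A:
A^3[1,1] = (3)(-1) + (-1)(-2) = -1
A^3[1,2] = (3)(-1) + (-1)(2) = -5
A^3[2,1] = (-2)(-1) + (6)(-2) = -10
A^3[2,2] = (-2)(-1) + (6)(2) = 14
A^3 = 
  [ -1,  -5]
  [-10,  14]

A^4 = A^3·A:
A^4[1,1] = (-1)(-1) + (-5)(-2) = 11
A^4[1,2] = (-1)(-1) + (-5)(2) = -9
A^4[2,1] = (-10)(-1) + (14)(-2) = -18
A^4[2,2] = (-10)(-1) + (14)(2) = 38
A^4 = 
  [ 11,  -9]
  [-18,  38]

Therefore
A^4 = 
  [ 11,  -9]
  [-18,  38]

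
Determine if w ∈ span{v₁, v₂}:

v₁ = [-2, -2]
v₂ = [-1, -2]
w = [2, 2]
Yes

Form the augmented matrix and row-reduce:
[v₁|v₂|w] = 
  [ -2,  -1,   2]
  [ -2,  -2,   2]
R2 → R2 - (1)·R1
REF = 
  [ -2,  -1,   2]
  [  0,  -1,   0]

No row of the form [0 0 | nonzero], so the system is consistent. Back-substitution gives c₁ = -1, c₂ = 0: w = (-1)·v₁ + (0)·v₂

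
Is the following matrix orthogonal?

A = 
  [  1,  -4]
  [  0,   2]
No

AᵀA = 
  [  1,  -4]
  [ -4,  20]
≠ I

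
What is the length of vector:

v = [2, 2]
2.828

||v||₂ = √((2)² + (2)²) = √8 = 2.828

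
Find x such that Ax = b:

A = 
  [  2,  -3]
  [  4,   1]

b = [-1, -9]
Row reduce the augmented matrix [A|b]:
R2 → R2 - (2)·R1
REF = 
  [  2,  -3,  -1]
  [  0,   7,  -7]

Back-substitution:
x₂ = (-7) / 7 = -1
x₁ = (-1 - (-3)(-1)) / 2 = -2

x = [-2, -1]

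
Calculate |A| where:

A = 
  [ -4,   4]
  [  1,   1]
-8

For a 2×2 matrix, det = ad - bc = (-4)(1) - (4)(1) = -8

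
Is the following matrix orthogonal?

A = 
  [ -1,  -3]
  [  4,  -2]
No

AᵀA = 
  [ 17,  -5]
  [ -5,  13]
≠ I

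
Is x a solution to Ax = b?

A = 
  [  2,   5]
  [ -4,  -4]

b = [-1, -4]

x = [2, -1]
Yes

Ax = [-1, -4] = b ✓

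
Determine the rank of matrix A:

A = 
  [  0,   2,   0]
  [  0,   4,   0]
Row reduce:
R2 → R2 - (2)·R1
REF = 
  [  0,   2,   0]
  [  0,   0,   0]
Pivot columns: 2 → 1 pivot.

rank(A) = 1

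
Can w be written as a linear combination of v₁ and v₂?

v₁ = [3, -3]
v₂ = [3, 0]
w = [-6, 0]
Yes

Form the augmented matrix and row-reduce:
[v₁|v₂|w] = 
  [  3,   3,  -6]
  [ -3,   0,   0]
R2 → R2 + (1)·R1
REF = 
  [  3,   3,  -6]
  [  0,   3,  -6]

No row of the form [0 0 | nonzero], so the system is consistent. Back-substitution gives c₁ = 0, c₂ = -2: w = (0)·v₁ + (-2)·v₂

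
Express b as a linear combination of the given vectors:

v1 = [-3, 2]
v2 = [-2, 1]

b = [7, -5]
c1 = -3, c2 = 1

b = -3·v1 + 1·v2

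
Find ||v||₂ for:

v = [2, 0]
2

||v||₂ = √((2)² + (0)²) = √4 = 2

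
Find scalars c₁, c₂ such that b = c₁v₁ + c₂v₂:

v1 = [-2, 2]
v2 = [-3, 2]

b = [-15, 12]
c1 = 3, c2 = 3

b = 3·v1 + 3·v2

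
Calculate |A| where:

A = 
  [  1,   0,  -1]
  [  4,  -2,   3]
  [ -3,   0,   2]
2

Cofactor expansion along row 1:
det(A) = (1)·((-2)(2) - (3)(0)) - (0)·((4)(2) - (3)(-3)) + (-1)·((4)(0) - (-2)(-3))
  = (1)(-4) - (0)(17) + (-1)(-6)
  = 2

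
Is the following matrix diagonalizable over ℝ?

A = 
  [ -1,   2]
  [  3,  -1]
Yes

tr(A) = -2, det(A) = -5
Characteristic polynomial: λ² - tr(A)λ + det(A) = λ² + 2λ - 5
λ² + 2λ - 5 = 0  ⇒  λ = (-2 ± √((2)² - 4·(-5)))/2 = (-2 ± √(24))/2
  = -1 + √6,  -1 - √6
Eigenvalues: -1 + √6, -1 - √6  (≈ 1.449, -3.449)
The two irrational eigenvalues are distinct (simple), so each has alg. mult. = geom. mult. = 1.
Sum of geometric multiplicities equals n, so A has n independent eigenvectors.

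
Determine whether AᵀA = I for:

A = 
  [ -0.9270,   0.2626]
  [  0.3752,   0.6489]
No

AᵀA = 
  [  1.0001,   0]
  [  0,   0.4900]
≠ I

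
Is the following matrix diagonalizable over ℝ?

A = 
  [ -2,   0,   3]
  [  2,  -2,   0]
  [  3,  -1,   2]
Yes

Characteristic polynomial: det(λI - A) = λ³ + 2λ² - 13λ - 20
Testing integer divisors of the constant term: p(-4) = 0, so (λ + 4) is a factor:
p(λ) = (λ + 4)(λ² - 2λ - 5)
λ² - 2λ - 5 = 0  ⇒  λ = (2 ± √((-2)² - 4·(-5)))/2 = (2 ± √(24))/2
  = 1 + √6,  1 - √6
Eigenvalues: -4, 1 + √6, 1 - √6  (≈ -4, 3.449, -1.449)
The two irrational eigenvalues are distinct (simple), so each has alg. mult. = geom. mult. = 1.
λ=-4: alg. mult. = 1, geom. mult. = 3 - rank(A - (-4)I) = 3 - 2 = 1
Sum of geometric multiplicities equals n, so A has n independent eigenvectors.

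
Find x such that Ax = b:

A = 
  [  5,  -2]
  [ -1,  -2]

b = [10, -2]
Row reduce the augmented matrix [A|b]:
R2 → R2 + (1/5)·R1
REF = 
  [    5,    -2,    10]
  [    0, -12/5,     0]

Back-substitution:
x₂ = 0 / (-12/5) = 0
x₁ = (10 - (-2)(0)) / 5 = 2

x = [2, 0]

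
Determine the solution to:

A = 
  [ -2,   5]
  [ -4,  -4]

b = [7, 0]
Row reduce the augmented matrix [A|b]:
R2 → R2 - (2)·R1
REF = 
  [ -2,   5,   7]
  [  0, -14, -14]

Back-substitution:
x₂ = (-14) / (-14) = 1
x₁ = (7 - (5)(1)) / (-2) = -1

x = [-1, 1]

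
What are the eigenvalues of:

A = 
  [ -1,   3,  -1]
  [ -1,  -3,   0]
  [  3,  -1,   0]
λ = -2, -1 + 2i, -1 - 2i  (≈ -2, -1 + 2i, -1 - 2i)

Characteristic polynomial: det(λI - A) = λ³ + 4λ² + 9λ + 10
Testing integer divisors of the constant term: p(-2) = 0, so (λ + 2) is a factor:
p(λ) = (λ + 2)(λ² + 2λ + 5)
λ² + 2λ + 5 = 0  ⇒  λ = (-2 ± √((2)² - 4·(5)))/2 = (-2 ± √(-16))/2
  = -1 + 2i,  -1 - 2i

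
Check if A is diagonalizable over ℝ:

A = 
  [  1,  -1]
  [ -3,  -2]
Yes

tr(A) = -1, det(A) = -5
Characteristic polynomial: λ² - tr(A)λ + det(A) = λ² + λ - 5
λ² + λ - 5 = 0  ⇒  λ = (-1 ± √((1)² - 4·(-5)))/2 = (-1 ± √(21))/2
  = (-1 + √21)/2,  (-1 - √21)/2
Eigenvalues: (-1 + √21)/2, (-1 - √21)/2  (≈ 1.791, -2.791)
The two irrational eigenvalues are distinct (simple), so each has alg. mult. = geom. mult. = 1.
Sum of geometric multiplicities equals n, so A has n independent eigenvectors.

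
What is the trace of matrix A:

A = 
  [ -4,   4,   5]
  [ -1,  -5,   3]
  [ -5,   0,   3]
-6

tr(A) = -4 + -5 + 3 = -6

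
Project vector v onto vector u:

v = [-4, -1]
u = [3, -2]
proj_u(v) = [-30/13, 20/13]

v·u = (-4)(3) + (-1)(-2) = -10
u·u = (3)² + (-2)² = 13
proj_u(v) = (v·u / u·u) × u = (-10/13) × u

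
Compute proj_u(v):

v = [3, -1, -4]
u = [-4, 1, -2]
proj_u(v) = [20/21, -5/21, 10/21]

v·u = (3)(-4) + (-1)(1) + (-4)(-2) = -5
u·u = (-4)² + (1)² + (-2)² = 21
proj_u(v) = (v·u / u·u) × u = (-5/21) × u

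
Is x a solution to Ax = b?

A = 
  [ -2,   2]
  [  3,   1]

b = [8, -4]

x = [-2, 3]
No

Ax = [10, -3] ≠ b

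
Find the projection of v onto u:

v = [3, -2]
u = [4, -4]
v·u = (3)(4) + (-2)(-4) = 20
u·u = (4)² + (-4)² = 32
proj_u(v) = (v·u / u·u) × u = (20/32) × u = (5/8) × u

proj_u(v) = [5/2, -5/2]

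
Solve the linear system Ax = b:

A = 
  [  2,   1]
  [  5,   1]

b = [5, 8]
x = [1, 3]

Row reduce the augmented matrix [A|b]:
R2 → R2 - (5/2)·R1
REF = 
  [   2,    1,    5]
  [   0, -3/2, -9/2]

Back-substitution:
x₂ = (-9/2) / (-3/2) = 3
x₁ = (5 - (1)(3)) / 2 = 1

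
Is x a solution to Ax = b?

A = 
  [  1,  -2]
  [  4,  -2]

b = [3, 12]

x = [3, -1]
No

Ax = [5, 14] ≠ b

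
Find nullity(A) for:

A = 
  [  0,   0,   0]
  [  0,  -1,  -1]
nullity(A) = 2

Row reduce:
Swap R1 ↔ R2
REF = 
  [  0,  -1,  -1]
  [  0,   0,   0]
Pivot columns: 2 → 1 pivot.
rank(A) = 1, so nullity(A) = 3 - 1 = 2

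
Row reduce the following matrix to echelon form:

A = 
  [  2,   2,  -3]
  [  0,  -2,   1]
Row operations:
No row operations needed (already in echelon form).

Resulting echelon form:
REF = 
  [  2,   2,  -3]
  [  0,  -2,   1]

Rank = 2 (number of non-zero pivot rows).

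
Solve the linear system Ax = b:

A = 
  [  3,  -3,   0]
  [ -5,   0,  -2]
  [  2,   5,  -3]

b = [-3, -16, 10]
x = [2, 3, 3]

Row reduce the augmented matrix [A|b]:
R2 → R2 + (5/3)·R1
R3 → R3 - (2/3)·R1
R3 → R3 + (7/5)·R2
REF = 
  [    3,    -3,     0,    -3]
  [    0,    -5,    -2,   -21]
  [    0,     0, -29/5, -87/5]

Back-substitution:
x₃ = (-87/5) / (-29/5) = 3
x₂ = (-21 - (-2)(3)) / (-5) = 3
x₁ = (-3 - (-3)(3) - (0)(3)) / 3 = 2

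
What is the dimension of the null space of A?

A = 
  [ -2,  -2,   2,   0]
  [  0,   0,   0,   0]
nullity(A) = 3

Row reduce:
(no row operations needed)
REF = 
  [ -2,  -2,   2,   0]
  [  0,   0,   0,   0]
Pivot columns: 1 → 1 pivot.
rank(A) = 1, so nullity(A) = 4 - 1 = 3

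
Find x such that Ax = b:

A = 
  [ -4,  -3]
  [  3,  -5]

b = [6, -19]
Row reduce the augmented matrix [A|b]:
R2 → R2 + (3/4)·R1
REF = 
  [   -4,    -3,     6]
  [    0, -29/4, -29/2]

Back-substitution:
x₂ = (-29/2) / (-29/4) = 2
x₁ = (6 - (-3)(2)) / (-4) = -3

x = [-3, 2]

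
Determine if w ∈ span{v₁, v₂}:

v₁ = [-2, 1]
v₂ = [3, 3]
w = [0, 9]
Yes

Form the augmented matrix and row-reduce:
[v₁|v₂|w] = 
  [ -2,   3,   0]
  [  1,   3,   9]
R2 → R2 + (1/2)·R1
REF = 
  [ -2,   3,   0]
  [  0, 9/2,   9]

No row of the form [0 0 | nonzero], so the system is consistent. Back-substitution gives c₁ = 3, c₂ = 2: w = (3)·v₁ + (2)·v₂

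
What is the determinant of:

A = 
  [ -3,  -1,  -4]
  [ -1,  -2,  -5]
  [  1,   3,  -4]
-56

Cofactor expansion along row 1:
det(A) = (-3)·((-2)(-4) - (-5)(3)) - (-1)·((-1)(-4) - (-5)(1)) + (-4)·((-1)(3) - (-2)(1))
  = (-3)(23) - (-1)(9) + (-4)(-1)
  = -56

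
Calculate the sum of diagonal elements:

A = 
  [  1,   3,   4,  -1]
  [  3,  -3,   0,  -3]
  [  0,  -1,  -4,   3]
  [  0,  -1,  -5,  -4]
-10

tr(A) = 1 + -3 + -4 + -4 = -10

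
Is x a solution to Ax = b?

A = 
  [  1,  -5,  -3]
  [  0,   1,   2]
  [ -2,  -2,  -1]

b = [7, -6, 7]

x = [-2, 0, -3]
Yes

Ax = [7, -6, 7] = b ✓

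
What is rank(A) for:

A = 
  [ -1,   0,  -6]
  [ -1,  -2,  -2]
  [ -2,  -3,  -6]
Row reduce:
R2 → R2 - (1)·R1
R3 → R3 - (2)·R1
R3 → R3 - (3/2)·R2
REF = 
  [ -1,   0,  -6]
  [  0,  -2,   4]
  [  0,   0,   0]
Pivot columns: 1, 2 → 2 pivots.

rank(A) = 2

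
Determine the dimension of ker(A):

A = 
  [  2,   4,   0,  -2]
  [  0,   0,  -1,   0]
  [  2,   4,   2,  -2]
nullity(A) = 2

Row reduce:
R3 → R3 - (1)·R1
R3 → R3 + (2)·R2
REF = 
  [  2,   4,   0,  -2]
  [  0,   0,  -1,   0]
  [  0,   0,   0,   0]
Pivot columns: 1, 3 → 2 pivots.
rank(A) = 2, so nullity(A) = 4 - 2 = 2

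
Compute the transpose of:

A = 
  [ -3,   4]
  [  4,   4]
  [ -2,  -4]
Aᵀ = 
  [ -3,   4,  -2]
  [  4,   4,  -4]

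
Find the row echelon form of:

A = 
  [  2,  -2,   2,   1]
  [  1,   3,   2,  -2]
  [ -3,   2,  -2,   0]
Row operations:
R2 → R2 - (1/2)·R1
R3 → R3 + (3/2)·R1
R3 → R3 + (1/4)·R2

Resulting echelon form:
REF = 
  [   2,   -2,    2,    1]
  [   0,    4,    1, -5/2]
  [   0,    0,  5/4,  7/8]

Rank = 3 (number of non-zero pivot rows).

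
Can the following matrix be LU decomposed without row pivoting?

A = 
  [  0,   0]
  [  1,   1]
No.
A[1,1] = 0 but A[2,1] = 1 ≠ 0. Any LU with L unit lower triangular has (LU)[1,1] = U[1,1] and (LU)[2,1] = L[2,1]·U[1,1]; matching A forces U[1,1] = 0, which then forces (LU)[2,1] = 0 ≠ 1. A row swap (pivoting) is required.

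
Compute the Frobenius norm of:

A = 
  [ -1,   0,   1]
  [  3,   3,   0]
||A||_F = 4.472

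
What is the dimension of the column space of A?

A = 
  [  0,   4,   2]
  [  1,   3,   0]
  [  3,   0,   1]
dim(Col(A)) = 3

Row reduce:
Swap R1 ↔ R2
R3 → R3 - (3)·R1
R3 → R3 + (9/4)·R2
REF = 
  [   1,    3,    0]
  [   0,    4,    2]
  [   0,    0, 11/2]
Pivot columns: 1, 2, 3 → 3 pivots.
dim(Col(A)) = number of pivot columns = 3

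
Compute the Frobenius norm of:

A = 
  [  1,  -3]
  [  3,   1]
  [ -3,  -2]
||A||_F = 5.745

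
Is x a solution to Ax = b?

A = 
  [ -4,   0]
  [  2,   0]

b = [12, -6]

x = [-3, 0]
Yes

Ax = [12, -6] = b ✓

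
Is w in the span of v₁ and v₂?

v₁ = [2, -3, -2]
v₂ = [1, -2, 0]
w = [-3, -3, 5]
No

Form the augmented matrix and row-reduce:
[v₁|v₂|w] = 
  [  2,   1,  -3]
  [ -3,  -2,  -3]
  [ -2,   0,   5]
R2 → R2 + (3/2)·R1
R3 → R3 + (1)·R1
R3 → R3 + (2)·R2
REF = 
  [    2,     1,    -3]
  [    0,  -1/2, -15/2]
  [    0,     0,   -13]

Row 3 reads [0 0 | -13], i.e. 0 = -13, so the system is inconsistent and w ∉ span{v₁, v₂}.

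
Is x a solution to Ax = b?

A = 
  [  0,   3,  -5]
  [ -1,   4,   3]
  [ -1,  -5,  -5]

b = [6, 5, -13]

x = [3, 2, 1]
No

Ax = [1, 8, -18] ≠ b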